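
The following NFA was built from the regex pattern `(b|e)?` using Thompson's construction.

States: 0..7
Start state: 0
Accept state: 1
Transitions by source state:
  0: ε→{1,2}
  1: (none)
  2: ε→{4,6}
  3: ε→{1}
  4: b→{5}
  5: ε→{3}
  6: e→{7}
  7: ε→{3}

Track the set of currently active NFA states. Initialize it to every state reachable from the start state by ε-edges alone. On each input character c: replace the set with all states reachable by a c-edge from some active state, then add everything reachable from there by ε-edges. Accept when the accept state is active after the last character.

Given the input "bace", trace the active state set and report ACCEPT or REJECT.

Answer: REJECT

Steps:
S₀ = ε-closure({0}) = {0,1,2,4,6}
'b' @ 1: {1,3,5}  [accepting]
'a' @ 2: {}  — no active states
rest 'ce' ignored (set empty)
after full input: {}  (accept=1 not in)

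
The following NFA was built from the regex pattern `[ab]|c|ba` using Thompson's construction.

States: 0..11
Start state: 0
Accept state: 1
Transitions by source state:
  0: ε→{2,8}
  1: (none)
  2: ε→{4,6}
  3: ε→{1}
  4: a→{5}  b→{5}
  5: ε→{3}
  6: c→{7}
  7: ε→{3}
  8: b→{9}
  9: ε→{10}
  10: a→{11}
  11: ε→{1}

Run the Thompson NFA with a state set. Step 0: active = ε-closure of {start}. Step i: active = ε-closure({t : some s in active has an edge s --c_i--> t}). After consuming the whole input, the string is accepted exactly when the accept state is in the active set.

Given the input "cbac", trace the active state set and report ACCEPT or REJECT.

S₀ = ε-closure({0}) = {0,2,4,6,8}
'c' @ 1: {1,3,7}  ✓accept
'b' @ 2: {}  — dead — no transitions
rest 'ac' ignored (set empty)
end set {} — state 1 not in

Answer: REJECT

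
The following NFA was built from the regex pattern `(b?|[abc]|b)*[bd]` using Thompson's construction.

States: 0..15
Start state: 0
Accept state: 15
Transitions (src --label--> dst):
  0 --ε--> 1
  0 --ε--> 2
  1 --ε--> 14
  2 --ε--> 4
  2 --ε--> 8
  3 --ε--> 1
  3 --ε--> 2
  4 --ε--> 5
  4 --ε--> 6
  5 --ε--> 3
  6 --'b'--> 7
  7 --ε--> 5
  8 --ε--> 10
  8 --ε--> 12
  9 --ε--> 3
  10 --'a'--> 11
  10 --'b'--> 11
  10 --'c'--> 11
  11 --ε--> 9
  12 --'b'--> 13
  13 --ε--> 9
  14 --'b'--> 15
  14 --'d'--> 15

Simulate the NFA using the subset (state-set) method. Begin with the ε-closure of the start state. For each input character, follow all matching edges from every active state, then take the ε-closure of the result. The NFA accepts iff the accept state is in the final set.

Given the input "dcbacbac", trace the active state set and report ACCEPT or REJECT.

start: ε-closure({0}) = {0,1,2,3,4,5,6,8,10,12,14}
'd' @ 1: {15}  [accepting]
'c' @ 2: {}  — no active states
rest 'bacbac' ignored (set empty)
after full input: {}  (accept=15 not in)

Answer: REJECT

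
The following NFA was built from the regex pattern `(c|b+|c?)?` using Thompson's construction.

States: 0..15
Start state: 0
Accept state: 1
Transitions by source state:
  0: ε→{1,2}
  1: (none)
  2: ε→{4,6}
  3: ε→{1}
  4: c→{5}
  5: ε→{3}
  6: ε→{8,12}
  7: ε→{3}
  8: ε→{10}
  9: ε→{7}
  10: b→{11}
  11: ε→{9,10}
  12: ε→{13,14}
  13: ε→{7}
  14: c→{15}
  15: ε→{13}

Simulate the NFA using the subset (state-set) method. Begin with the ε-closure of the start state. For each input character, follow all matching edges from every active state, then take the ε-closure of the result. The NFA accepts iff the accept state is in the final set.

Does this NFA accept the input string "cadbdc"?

Answer: REJECT

Steps:
initial (ε-close {0}): {0,1,2,3,4,6,7,8,10,12,13,14}
'c' @ 1: {1,3,5,7,13,15}  ✓accept
'a' @ 2: {}  — dead — no transitions
rest 'dbdc' ignored (set empty)
final: {}; accept 1 not in set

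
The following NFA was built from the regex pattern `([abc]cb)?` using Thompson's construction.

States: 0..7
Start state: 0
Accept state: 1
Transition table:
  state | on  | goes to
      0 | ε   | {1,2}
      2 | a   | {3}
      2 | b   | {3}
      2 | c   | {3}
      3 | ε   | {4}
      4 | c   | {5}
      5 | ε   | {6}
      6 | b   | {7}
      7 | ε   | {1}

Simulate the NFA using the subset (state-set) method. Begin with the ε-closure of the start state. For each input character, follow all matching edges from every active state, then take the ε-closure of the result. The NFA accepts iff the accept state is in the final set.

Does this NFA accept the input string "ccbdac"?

initial (ε-close {0}): {0,1,2}
'c' @ 1: {3,4}
'c' @ 2: {5,6}
'b' @ 3: {1,7}  [accepting]
'd' @ 4: {}  — dead — no transitions
rest 'ac' ignored (set empty)
final: {}; accept 1 not in set

Answer: REJECT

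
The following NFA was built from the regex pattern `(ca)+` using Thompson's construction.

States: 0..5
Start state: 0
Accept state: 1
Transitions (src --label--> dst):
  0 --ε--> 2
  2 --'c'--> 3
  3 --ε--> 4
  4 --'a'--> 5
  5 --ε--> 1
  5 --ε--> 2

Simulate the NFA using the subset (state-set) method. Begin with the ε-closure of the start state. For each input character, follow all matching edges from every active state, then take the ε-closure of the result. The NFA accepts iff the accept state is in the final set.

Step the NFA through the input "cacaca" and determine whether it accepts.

Answer: ACCEPT

Steps:
initial (ε-close {0}): {0,2}
'c' @ 1: {3,4}
'a' @ 2: {1,2,5}  ✓accept
'c' @ 3: {3,4}
'a' @ 4: {1,2,5}  ✓accept
'c' @ 5: {3,4}
'a' @ 6: {1,2,5}  ✓accept
after full input: {1,2,5}  (accept=1 in)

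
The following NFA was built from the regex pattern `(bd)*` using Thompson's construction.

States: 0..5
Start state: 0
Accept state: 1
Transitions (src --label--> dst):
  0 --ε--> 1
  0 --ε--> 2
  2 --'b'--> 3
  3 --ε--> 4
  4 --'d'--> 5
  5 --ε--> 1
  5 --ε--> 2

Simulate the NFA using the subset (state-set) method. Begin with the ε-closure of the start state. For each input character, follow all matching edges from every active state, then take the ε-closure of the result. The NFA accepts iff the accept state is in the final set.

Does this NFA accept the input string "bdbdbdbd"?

S₀ = ε-closure({0}) = {0,1,2}
'b' @ 1: {3,4}
'd' @ 2: {1,2,5}  (accept∈set)
'b' @ 3: {3,4}
'd' @ 4: {1,2,5}  (accept∈set)
'b' @ 5: {3,4}
'd' @ 6: {1,2,5}  (accept∈set)
'b' @ 7: {3,4}
'd' @ 8: {1,2,5}  (accept∈set)
after full input: {1,2,5}  (accept=1 in)

Answer: ACCEPT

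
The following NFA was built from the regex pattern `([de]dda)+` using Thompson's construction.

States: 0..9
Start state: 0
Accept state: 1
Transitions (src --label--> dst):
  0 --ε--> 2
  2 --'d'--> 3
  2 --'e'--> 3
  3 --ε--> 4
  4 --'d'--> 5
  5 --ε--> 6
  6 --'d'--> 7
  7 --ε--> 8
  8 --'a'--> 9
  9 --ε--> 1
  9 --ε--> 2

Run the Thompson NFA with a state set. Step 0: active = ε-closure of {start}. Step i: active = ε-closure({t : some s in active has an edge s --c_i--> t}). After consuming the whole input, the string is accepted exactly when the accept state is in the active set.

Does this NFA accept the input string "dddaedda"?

S₀ = ε-closure({0}) = {0,2}
'd' @ 1: {3,4}
'd' @ 2: {5,6}
'd' @ 3: {7,8}
'a' @ 4: {1,2,9}  (accept∈set)
'e' @ 5: {3,4}
'd' @ 6: {5,6}
'd' @ 7: {7,8}
'a' @ 8: {1,2,9}  (accept∈set)
after full input: {1,2,9}  (accept=1 in)

Answer: ACCEPT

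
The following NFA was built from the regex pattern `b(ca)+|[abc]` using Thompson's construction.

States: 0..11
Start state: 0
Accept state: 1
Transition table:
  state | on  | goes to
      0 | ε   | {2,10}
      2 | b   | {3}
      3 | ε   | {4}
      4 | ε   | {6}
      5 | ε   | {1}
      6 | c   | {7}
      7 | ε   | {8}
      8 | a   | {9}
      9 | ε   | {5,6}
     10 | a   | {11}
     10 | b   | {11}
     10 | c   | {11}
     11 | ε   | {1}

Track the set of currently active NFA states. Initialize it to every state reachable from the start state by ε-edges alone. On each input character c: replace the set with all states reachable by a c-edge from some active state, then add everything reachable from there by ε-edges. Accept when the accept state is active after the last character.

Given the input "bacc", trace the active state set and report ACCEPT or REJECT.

S₀ = ε-closure({0}) = {0,2,10}
'b' @ 1: {1,3,4,6,11}  (accept∈set)
'a' @ 2: {}  — dead — no transitions
rest 'cc' ignored (set empty)
final: {}; accept 1 not in set

Answer: REJECT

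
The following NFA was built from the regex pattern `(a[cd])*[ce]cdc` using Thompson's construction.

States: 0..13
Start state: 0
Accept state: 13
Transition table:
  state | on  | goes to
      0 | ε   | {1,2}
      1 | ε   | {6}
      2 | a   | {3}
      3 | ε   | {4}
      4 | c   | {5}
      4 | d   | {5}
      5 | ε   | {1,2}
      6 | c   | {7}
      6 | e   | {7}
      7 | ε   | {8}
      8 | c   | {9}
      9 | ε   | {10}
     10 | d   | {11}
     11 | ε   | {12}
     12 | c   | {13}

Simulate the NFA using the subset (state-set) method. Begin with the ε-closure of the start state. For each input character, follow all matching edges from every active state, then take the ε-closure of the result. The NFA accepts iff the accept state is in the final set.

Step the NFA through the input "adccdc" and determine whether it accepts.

initial (ε-close {0}): {0,1,2,6}
'a' @ 1: {3,4}
'd' @ 2: {1,2,5,6}
'c' @ 3: {7,8}
'c' @ 4: {9,10}
'd' @ 5: {11,12}
'c' @ 6: {13}  [accepting]
after full input: {13}  (accept=13 in)

Answer: ACCEPT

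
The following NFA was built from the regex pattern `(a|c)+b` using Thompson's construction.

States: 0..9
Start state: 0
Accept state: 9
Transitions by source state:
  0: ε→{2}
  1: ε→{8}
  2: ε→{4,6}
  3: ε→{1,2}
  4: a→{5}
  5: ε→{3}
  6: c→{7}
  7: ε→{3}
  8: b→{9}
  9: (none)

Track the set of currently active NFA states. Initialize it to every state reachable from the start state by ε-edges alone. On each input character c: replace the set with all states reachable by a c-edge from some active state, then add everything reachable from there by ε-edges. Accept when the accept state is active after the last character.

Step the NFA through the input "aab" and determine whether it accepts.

Answer: ACCEPT

Trace:
S₀ = ε-closure({0}) = {0,2,4,6}
'a' @ 1: {1,2,3,4,5,6,8}
'a' @ 2: {1,2,3,4,5,6,8}
'b' @ 3: {9}  [accepting]
after full input: {9}  (accept=9 in)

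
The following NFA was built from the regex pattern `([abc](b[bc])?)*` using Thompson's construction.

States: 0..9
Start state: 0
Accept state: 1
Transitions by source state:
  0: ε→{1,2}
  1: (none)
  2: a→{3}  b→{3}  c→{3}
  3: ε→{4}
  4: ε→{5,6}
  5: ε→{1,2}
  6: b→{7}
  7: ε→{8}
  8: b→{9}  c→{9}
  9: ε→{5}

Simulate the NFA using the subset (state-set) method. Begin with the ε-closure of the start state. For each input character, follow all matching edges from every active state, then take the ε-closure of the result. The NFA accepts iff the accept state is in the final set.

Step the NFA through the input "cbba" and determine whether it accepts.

initial (ε-close {0}): {0,1,2}
'c' @ 1: {1,2,3,4,5,6}  (accept∈set)
'b' @ 2: {1,2,3,4,5,6,7,8}  (accept∈set)
'b' @ 3: {1,2,3,4,5,6,7,8,9}  (accept∈set)
'a' @ 4: {1,2,3,4,5,6}  (accept∈set)
final: {1,2,3,4,5,6}; accept 1 in set

Answer: ACCEPT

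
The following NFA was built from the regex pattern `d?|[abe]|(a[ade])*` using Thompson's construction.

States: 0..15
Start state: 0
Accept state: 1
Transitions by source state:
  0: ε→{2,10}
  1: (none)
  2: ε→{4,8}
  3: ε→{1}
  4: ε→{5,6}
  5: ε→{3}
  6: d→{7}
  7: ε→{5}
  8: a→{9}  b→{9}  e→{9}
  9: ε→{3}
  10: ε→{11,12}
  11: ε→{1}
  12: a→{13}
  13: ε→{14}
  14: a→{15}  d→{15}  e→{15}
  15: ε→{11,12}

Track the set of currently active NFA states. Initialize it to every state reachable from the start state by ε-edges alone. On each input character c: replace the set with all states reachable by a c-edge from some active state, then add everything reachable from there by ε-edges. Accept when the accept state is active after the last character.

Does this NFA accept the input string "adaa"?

Answer: ACCEPT

Trace:
initial (ε-close {0}): {0,1,2,3,4,5,6,8,10,11,12}
'a' @ 1: {1,3,9,13,14}  [accepting]
'd' @ 2: {1,11,12,15}  [accepting]
'a' @ 3: {13,14}
'a' @ 4: {1,11,12,15}  [accepting]
end set {1,11,12,15} — state 1 in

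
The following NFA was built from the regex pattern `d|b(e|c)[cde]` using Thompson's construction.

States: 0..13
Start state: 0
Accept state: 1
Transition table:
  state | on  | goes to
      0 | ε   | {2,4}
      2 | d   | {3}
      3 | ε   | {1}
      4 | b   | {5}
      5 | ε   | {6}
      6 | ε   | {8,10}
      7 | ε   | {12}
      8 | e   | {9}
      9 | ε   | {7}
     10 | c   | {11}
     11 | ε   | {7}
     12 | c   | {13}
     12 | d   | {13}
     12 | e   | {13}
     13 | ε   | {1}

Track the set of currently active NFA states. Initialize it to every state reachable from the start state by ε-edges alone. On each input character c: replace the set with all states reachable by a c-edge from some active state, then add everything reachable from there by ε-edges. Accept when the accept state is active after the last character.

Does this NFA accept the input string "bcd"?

S₀ = ε-closure({0}) = {0,2,4}
'b' @ 1: {5,6,8,10}
'c' @ 2: {7,11,12}
'd' @ 3: {1,13}  (accept∈set)
end set {1,13} — state 1 in

Answer: ACCEPT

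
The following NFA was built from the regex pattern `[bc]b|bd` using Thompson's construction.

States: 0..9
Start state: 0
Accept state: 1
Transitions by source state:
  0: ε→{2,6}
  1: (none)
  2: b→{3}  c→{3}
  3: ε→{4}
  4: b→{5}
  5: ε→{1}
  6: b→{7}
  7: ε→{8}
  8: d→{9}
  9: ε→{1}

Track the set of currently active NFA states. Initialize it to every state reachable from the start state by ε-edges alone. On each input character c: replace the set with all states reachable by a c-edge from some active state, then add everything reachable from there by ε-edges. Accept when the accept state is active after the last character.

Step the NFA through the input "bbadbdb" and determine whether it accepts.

Answer: REJECT

Derivation:
start: ε-closure({0}) = {0,2,6}
'b' @ 1: {3,4,7,8}
'b' @ 2: {1,5}  [accepting]
'a' @ 3: {}  — no active states
rest 'dbdb' ignored (set empty)
final: {}; accept 1 not in set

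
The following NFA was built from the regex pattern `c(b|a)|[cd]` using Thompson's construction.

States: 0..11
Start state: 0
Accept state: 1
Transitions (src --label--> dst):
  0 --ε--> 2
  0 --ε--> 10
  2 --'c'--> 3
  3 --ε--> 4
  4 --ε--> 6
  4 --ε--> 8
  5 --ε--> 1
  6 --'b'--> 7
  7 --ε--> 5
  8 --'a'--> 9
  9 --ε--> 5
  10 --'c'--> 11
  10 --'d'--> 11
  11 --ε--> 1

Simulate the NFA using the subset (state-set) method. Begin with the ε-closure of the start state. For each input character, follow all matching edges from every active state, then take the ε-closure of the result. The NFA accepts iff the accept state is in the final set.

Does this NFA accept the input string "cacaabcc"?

Answer: REJECT

Steps:
S₀ = ε-closure({0}) = {0,2,10}
'c' @ 1: {1,3,4,6,8,11}  ✓accept
'a' @ 2: {1,5,9}  ✓accept
'c' @ 3: {}  — dead — no transitions
rest 'aabcc' ignored (set empty)
after full input: {}  (accept=1 not in)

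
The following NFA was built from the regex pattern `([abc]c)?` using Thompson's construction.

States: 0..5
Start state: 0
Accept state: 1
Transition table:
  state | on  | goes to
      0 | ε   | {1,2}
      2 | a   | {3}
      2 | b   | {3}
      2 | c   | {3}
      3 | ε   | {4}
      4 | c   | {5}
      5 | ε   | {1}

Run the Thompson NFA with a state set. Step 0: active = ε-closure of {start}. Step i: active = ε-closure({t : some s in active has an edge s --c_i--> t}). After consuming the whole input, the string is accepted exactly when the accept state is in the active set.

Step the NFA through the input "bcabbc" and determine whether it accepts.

Answer: REJECT

Steps:
S₀ = ε-closure({0}) = {0,1,2}
'b' @ 1: {3,4}
'c' @ 2: {1,5}  ✓accept
'a' @ 3: {}  — state set empty
rest 'bbc' ignored (set empty)
after full input: {}  (accept=1 not in)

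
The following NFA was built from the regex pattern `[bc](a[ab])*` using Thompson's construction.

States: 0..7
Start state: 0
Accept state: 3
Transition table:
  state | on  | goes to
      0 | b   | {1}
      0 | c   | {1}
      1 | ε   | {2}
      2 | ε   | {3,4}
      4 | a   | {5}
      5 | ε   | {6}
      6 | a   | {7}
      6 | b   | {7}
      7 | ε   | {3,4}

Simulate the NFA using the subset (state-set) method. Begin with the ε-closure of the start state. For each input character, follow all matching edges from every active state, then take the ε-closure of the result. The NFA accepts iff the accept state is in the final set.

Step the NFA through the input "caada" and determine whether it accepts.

Answer: REJECT

Trace:
initial (ε-close {0}): {0}
'c' @ 1: {1,2,3,4}  (accept∈set)
'a' @ 2: {5,6}
'a' @ 3: {3,4,7}  (accept∈set)
'd' @ 4: {}  — dead — no transitions
rest 'a' ignored (set empty)
final: {}; accept 3 not in set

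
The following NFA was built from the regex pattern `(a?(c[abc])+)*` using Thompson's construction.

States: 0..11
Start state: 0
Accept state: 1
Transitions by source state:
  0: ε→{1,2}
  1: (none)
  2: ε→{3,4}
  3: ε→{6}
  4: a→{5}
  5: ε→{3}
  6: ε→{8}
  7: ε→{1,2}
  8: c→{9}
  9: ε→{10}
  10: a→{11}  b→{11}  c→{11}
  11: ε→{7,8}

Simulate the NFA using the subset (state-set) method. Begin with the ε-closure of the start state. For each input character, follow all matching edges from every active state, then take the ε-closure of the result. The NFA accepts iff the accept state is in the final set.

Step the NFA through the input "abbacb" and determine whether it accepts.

Answer: REJECT

Steps:
start: ε-closure({0}) = {0,1,2,3,4,6,8}
'a' @ 1: {3,5,6,8}
'b' @ 2: {}  — no active states
rest 'bacb' ignored (set empty)
end set {} — state 1 not in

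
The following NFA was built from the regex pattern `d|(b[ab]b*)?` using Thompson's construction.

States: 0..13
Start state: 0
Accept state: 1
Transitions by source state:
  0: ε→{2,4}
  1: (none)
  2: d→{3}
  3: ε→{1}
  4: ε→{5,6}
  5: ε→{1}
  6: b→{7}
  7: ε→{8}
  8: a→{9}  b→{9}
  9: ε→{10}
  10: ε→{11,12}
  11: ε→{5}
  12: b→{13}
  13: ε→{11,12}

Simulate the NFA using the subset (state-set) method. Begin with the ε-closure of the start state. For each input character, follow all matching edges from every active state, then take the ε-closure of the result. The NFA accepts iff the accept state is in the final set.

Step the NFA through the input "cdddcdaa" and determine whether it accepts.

Answer: REJECT

Derivation:
S₀ = ε-closure({0}) = {0,1,2,4,5,6}
'c' @ 1: {}  — dead — no transitions
rest 'dddcdaa' ignored (set empty)
final: {}; accept 1 not in set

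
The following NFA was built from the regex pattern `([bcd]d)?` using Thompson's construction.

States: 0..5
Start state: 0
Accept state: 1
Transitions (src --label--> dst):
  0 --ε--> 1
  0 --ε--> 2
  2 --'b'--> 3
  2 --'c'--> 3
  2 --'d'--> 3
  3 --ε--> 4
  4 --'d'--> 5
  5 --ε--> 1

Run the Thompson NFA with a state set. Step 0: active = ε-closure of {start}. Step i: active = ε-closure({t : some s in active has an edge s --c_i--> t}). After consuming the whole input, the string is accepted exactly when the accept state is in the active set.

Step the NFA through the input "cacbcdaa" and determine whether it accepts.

Answer: REJECT

Derivation:
initial (ε-close {0}): {0,1,2}
'c' @ 1: {3,4}
'a' @ 2: {}  — no active states
rest 'cbcdaa' ignored (set empty)
final: {}; accept 1 not in set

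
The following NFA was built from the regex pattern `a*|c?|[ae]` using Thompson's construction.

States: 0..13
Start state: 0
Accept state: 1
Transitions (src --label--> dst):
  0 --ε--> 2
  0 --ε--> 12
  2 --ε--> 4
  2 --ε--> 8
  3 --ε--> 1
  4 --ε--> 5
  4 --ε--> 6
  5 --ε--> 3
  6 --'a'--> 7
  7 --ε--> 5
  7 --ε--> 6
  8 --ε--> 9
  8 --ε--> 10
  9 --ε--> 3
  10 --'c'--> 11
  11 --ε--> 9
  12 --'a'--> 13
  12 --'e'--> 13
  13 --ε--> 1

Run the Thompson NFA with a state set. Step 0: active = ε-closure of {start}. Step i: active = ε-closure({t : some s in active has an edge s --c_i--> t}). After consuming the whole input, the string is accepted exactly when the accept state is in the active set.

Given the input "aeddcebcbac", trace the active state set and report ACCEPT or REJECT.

start: ε-closure({0}) = {0,1,2,3,4,5,6,8,9,10,12}
'a' @ 1: {1,3,5,6,7,13}  (accept∈set)
'e' @ 2: {}  — state set empty
rest 'ddcebcbac' ignored (set empty)
after full input: {}  (accept=1 not in)

Answer: REJECT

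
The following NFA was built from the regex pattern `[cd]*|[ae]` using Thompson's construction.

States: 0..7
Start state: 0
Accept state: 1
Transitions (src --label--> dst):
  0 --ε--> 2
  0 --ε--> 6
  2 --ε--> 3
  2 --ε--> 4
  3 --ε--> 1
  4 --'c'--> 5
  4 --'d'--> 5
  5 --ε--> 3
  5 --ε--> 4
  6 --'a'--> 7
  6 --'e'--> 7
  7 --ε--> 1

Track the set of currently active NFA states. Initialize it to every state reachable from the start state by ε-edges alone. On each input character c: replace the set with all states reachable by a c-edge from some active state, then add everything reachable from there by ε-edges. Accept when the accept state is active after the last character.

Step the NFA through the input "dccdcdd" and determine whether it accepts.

Answer: ACCEPT

Steps:
S₀ = ε-closure({0}) = {0,1,2,3,4,6}
'd' @ 1: {1,3,4,5}  ✓accept
'c' @ 2: {1,3,4,5}  ✓accept
'c' @ 3: {1,3,4,5}  ✓accept
'd' @ 4: {1,3,4,5}  ✓accept
'c' @ 5: {1,3,4,5}  ✓accept
'd' @ 6: {1,3,4,5}  ✓accept
'd' @ 7: {1,3,4,5}  ✓accept
after full input: {1,3,4,5}  (accept=1 in)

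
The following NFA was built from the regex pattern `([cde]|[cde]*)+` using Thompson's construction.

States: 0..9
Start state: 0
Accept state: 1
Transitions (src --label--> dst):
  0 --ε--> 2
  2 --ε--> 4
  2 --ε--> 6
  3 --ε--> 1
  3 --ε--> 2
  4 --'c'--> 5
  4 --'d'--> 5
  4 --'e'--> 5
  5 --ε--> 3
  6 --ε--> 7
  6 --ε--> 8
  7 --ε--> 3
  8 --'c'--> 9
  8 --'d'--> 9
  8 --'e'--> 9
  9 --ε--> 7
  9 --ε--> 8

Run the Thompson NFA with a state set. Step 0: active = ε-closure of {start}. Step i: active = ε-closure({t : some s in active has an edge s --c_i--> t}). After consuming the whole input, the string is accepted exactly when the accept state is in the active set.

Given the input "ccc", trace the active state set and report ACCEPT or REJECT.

Answer: ACCEPT

Derivation:
start: ε-closure({0}) = {0,1,2,3,4,6,7,8}
'c' @ 1: {1,2,3,4,5,6,7,8,9}  [accepting]
'c' @ 2: {1,2,3,4,5,6,7,8,9}  [accepting]
'c' @ 3: {1,2,3,4,5,6,7,8,9}  [accepting]
after full input: {1,2,3,4,5,6,7,8,9}  (accept=1 in)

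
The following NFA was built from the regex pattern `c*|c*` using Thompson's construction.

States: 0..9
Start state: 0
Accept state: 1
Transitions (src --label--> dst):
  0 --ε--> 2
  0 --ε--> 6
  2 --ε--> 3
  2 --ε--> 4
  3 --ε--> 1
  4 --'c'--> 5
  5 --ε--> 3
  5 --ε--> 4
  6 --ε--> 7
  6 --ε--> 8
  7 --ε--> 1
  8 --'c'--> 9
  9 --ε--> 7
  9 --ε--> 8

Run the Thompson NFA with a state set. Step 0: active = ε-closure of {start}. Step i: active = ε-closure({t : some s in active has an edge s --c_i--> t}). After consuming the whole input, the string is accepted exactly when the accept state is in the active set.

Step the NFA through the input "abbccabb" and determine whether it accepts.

Answer: REJECT

Derivation:
initial (ε-close {0}): {0,1,2,3,4,6,7,8}
'a' @ 1: {}  — no active states
rest 'bbccabb' ignored (set empty)
after full input: {}  (accept=1 not in)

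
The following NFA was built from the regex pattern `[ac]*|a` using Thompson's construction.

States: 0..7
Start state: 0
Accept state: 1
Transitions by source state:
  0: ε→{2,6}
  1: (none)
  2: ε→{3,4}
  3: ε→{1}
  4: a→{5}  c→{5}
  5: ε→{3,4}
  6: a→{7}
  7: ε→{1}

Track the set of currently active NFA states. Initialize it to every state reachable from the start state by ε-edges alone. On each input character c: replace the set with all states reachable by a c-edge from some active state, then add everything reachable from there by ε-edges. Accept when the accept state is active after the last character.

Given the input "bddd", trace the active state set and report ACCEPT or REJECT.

S₀ = ε-closure({0}) = {0,1,2,3,4,6}
'b' @ 1: {}  — no active states
rest 'ddd' ignored (set empty)
final: {}; accept 1 not in set

Answer: REJECT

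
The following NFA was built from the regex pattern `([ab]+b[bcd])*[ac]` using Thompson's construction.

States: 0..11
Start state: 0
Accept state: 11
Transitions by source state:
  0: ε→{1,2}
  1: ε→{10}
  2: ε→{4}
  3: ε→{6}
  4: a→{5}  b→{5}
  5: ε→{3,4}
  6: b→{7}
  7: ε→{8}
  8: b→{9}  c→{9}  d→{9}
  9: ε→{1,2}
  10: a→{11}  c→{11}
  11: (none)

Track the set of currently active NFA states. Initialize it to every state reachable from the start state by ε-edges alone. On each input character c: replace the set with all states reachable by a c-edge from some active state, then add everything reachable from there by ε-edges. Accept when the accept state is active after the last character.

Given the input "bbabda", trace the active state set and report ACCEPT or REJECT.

S₀ = ε-closure({0}) = {0,1,2,4,10}
'b' @ 1: {3,4,5,6}
'b' @ 2: {3,4,5,6,7,8}
'a' @ 3: {3,4,5,6}
'b' @ 4: {3,4,5,6,7,8}
'd' @ 5: {1,2,4,9,10}
'a' @ 6: {3,4,5,6,11}  ✓accept
end set {3,4,5,6,11} — state 11 in

Answer: ACCEPT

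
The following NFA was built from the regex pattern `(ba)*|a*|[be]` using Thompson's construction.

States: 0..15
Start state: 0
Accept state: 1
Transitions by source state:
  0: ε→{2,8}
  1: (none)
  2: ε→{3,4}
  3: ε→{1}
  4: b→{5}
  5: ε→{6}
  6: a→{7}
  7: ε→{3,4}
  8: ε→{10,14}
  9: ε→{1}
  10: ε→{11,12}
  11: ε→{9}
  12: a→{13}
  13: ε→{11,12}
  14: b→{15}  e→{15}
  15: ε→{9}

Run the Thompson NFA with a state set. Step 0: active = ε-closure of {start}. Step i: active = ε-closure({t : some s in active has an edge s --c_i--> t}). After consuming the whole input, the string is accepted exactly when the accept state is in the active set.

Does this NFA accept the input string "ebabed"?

Answer: REJECT

Derivation:
start: ε-closure({0}) = {0,1,2,3,4,8,9,10,11,12,14}
'e' @ 1: {1,9,15}  ✓accept
'b' @ 2: {}  — state set empty
rest 'abed' ignored (set empty)
final: {}; accept 1 not in set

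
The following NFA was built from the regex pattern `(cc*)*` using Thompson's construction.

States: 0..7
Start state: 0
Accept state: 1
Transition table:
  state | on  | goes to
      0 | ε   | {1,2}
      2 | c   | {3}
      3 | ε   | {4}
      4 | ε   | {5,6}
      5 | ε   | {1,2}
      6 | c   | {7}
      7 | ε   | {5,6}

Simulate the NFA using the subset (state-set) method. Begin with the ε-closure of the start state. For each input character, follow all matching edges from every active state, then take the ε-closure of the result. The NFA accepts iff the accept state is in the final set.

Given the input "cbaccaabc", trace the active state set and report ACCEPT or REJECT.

Answer: REJECT

Steps:
S₀ = ε-closure({0}) = {0,1,2}
'c' @ 1: {1,2,3,4,5,6}  (accept∈set)
'b' @ 2: {}  — no active states
rest 'accaabc' ignored (set empty)
end set {} — state 1 not in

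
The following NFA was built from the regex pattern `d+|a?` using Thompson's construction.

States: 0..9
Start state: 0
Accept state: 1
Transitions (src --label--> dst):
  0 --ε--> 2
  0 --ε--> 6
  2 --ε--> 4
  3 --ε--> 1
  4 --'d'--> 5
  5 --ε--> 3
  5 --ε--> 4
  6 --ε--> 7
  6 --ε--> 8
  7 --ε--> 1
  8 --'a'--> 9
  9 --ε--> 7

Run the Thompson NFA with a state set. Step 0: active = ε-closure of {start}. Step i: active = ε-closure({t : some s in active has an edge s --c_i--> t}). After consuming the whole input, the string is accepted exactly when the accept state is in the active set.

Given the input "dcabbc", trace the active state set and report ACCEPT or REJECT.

Answer: REJECT

Steps:
start: ε-closure({0}) = {0,1,2,4,6,7,8}
'd' @ 1: {1,3,4,5}  ✓accept
'c' @ 2: {}  — dead — no transitions
rest 'abbc' ignored (set empty)
after full input: {}  (accept=1 not in)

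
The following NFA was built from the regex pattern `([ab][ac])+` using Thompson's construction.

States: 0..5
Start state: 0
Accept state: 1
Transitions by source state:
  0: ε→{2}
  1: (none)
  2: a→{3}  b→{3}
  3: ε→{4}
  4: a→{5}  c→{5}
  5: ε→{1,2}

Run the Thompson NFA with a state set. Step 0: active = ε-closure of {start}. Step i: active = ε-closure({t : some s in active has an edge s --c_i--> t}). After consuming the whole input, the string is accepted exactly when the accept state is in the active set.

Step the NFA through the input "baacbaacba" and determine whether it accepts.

start: ε-closure({0}) = {0,2}
'b' @ 1: {3,4}
'a' @ 2: {1,2,5}  (accept∈set)
'a' @ 3: {3,4}
'c' @ 4: {1,2,5}  (accept∈set)
'b' @ 5: {3,4}
'a' @ 6: {1,2,5}  (accept∈set)
'a' @ 7: {3,4}
'c' @ 8: {1,2,5}  (accept∈set)
'b' @ 9: {3,4}
'a' @ 10: {1,2,5}  (accept∈set)
end set {1,2,5} — state 1 in

Answer: ACCEPT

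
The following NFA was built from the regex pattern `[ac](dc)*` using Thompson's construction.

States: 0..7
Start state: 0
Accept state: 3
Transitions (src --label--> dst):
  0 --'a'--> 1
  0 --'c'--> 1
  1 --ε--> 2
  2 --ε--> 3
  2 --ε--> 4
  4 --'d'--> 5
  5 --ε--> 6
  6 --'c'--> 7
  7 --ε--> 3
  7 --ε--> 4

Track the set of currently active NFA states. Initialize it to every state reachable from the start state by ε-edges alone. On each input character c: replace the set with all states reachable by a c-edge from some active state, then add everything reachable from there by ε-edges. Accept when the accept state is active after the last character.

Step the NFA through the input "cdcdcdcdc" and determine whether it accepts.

Answer: ACCEPT

Trace:
S₀ = ε-closure({0}) = {0}
'c' @ 1: {1,2,3,4}  [accepting]
'd' @ 2: {5,6}
'c' @ 3: {3,4,7}  [accepting]
'd' @ 4: {5,6}
'c' @ 5: {3,4,7}  [accepting]
'd' @ 6: {5,6}
'c' @ 7: {3,4,7}  [accepting]
'd' @ 8: {5,6}
'c' @ 9: {3,4,7}  [accepting]
final: {3,4,7}; accept 3 in set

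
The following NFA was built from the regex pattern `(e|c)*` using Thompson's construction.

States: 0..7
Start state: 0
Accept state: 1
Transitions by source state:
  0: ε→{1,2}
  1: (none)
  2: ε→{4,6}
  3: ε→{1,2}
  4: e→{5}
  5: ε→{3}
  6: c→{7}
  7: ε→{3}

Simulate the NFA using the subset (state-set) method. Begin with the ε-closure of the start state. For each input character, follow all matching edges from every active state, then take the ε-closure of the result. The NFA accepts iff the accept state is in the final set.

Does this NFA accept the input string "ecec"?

Answer: ACCEPT

Derivation:
start: ε-closure({0}) = {0,1,2,4,6}
'e' @ 1: {1,2,3,4,5,6}  (accept∈set)
'c' @ 2: {1,2,3,4,6,7}  (accept∈set)
'e' @ 3: {1,2,3,4,5,6}  (accept∈set)
'c' @ 4: {1,2,3,4,6,7}  (accept∈set)
final: {1,2,3,4,6,7}; accept 1 in set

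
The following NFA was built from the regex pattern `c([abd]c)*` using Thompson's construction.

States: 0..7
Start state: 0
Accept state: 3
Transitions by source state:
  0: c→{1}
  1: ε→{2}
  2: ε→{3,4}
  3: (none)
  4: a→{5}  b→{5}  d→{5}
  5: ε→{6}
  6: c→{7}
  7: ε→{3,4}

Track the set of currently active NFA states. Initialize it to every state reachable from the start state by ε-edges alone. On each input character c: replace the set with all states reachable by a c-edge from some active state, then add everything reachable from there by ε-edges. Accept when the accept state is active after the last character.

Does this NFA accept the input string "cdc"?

Answer: ACCEPT

Steps:
S₀ = ε-closure({0}) = {0}
'c' @ 1: {1,2,3,4}  ✓accept
'd' @ 2: {5,6}
'c' @ 3: {3,4,7}  ✓accept
final: {3,4,7}; accept 3 in set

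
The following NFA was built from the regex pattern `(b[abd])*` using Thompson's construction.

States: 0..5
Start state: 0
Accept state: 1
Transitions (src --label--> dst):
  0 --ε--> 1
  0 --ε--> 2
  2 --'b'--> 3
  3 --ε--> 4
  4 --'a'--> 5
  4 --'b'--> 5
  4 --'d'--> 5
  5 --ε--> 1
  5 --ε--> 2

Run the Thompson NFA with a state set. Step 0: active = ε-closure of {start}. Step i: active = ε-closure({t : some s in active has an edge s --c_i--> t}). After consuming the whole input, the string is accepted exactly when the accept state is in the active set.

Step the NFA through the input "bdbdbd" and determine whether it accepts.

Answer: ACCEPT

Steps:
S₀ = ε-closure({0}) = {0,1,2}
'b' @ 1: {3,4}
'd' @ 2: {1,2,5}  ✓accept
'b' @ 3: {3,4}
'd' @ 4: {1,2,5}  ✓accept
'b' @ 5: {3,4}
'd' @ 6: {1,2,5}  ✓accept
end set {1,2,5} — state 1 in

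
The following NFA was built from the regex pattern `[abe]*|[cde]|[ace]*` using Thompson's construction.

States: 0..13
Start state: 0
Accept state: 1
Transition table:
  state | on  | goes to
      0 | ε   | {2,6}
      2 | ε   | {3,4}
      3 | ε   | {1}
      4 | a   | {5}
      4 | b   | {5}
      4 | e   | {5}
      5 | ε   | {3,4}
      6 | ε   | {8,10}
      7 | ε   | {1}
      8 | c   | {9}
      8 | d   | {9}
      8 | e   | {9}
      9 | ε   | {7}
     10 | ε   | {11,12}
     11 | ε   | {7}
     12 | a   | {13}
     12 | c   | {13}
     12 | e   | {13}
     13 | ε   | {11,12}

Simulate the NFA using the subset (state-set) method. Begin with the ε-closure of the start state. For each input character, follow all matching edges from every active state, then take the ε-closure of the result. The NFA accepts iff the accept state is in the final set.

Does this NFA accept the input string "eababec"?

Answer: REJECT

Trace:
S₀ = ε-closure({0}) = {0,1,2,3,4,6,7,8,10,11,12}
'e' @ 1: {1,3,4,5,7,9,11,12,13}  (accept∈set)
'a' @ 2: {1,3,4,5,7,11,12,13}  (accept∈set)
'b' @ 3: {1,3,4,5}  (accept∈set)
'a' @ 4: {1,3,4,5}  (accept∈set)
'b' @ 5: {1,3,4,5}  (accept∈set)
'e' @ 6: {1,3,4,5}  (accept∈set)
'c' @ 7: {}  — dead — no transitions
final: {}; accept 1 not in set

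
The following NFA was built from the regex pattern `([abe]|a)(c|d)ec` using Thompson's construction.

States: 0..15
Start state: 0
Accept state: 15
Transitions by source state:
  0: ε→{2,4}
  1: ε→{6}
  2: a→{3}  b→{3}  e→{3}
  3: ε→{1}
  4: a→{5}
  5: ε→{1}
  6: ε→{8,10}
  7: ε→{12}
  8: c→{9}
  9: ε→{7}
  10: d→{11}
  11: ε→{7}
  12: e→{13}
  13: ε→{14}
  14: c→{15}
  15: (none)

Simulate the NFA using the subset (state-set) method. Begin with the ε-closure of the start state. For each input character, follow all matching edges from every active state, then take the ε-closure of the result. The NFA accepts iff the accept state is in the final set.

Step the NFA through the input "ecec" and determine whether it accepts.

Answer: ACCEPT

Trace:
initial (ε-close {0}): {0,2,4}
'e' @ 1: {1,3,6,8,10}
'c' @ 2: {7,9,12}
'e' @ 3: {13,14}
'c' @ 4: {15}  ✓accept
after full input: {15}  (accept=15 in)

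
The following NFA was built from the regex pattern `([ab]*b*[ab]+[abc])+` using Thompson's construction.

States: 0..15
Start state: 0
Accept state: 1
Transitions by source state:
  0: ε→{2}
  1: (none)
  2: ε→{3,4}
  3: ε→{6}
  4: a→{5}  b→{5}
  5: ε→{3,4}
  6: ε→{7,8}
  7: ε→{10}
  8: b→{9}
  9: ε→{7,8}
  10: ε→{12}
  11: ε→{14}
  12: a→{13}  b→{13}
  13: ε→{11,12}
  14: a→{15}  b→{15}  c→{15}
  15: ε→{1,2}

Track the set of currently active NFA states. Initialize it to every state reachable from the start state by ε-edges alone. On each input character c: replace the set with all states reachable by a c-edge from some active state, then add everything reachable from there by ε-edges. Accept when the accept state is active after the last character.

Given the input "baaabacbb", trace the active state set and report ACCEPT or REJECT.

S₀ = ε-closure({0}) = {0,2,3,4,6,7,8,10,12}
'b' @ 1: {3,4,5,6,7,8,9,10,11,12,13,14}
'a' @ 2: {1,2,3,4,5,6,7,8,10,11,12,13,14,15}  (accept∈set)
'a' @ 3: {1,2,3,4,5,6,7,8,10,11,12,13,14,15}  (accept∈set)
'a' @ 4: {1,2,3,4,5,6,7,8,10,11,12,13,14,15}  (accept∈set)
'b' @ 5: {1,2,3,4,5,6,7,8,9,10,11,12,13,14,15}  (accept∈set)
'a' @ 6: {1,2,3,4,5,6,7,8,10,11,12,13,14,15}  (accept∈set)
'c' @ 7: {1,2,3,4,6,7,8,10,12,15}  (accept∈set)
'b' @ 8: {3,4,5,6,7,8,9,10,11,12,13,14}
'b' @ 9: {1,2,3,4,5,6,7,8,9,10,11,12,13,14,15}  (accept∈set)
after full input: {1,2,3,4,5,6,7,8,9,10,11,12,13,14,15}  (accept=1 in)

Answer: ACCEPT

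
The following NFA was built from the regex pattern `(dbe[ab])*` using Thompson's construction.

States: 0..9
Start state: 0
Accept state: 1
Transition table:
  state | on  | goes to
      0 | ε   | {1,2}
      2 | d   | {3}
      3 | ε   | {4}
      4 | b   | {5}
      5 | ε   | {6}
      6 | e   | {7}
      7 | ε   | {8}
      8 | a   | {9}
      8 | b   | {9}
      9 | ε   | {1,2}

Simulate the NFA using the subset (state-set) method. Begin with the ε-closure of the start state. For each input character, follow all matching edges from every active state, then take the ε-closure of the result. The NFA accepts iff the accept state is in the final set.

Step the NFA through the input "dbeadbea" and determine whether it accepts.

Answer: ACCEPT

Trace:
start: ε-closure({0}) = {0,1,2}
'd' @ 1: {3,4}
'b' @ 2: {5,6}
'e' @ 3: {7,8}
'a' @ 4: {1,2,9}  [accepting]
'd' @ 5: {3,4}
'b' @ 6: {5,6}
'e' @ 7: {7,8}
'a' @ 8: {1,2,9}  [accepting]
final: {1,2,9}; accept 1 in set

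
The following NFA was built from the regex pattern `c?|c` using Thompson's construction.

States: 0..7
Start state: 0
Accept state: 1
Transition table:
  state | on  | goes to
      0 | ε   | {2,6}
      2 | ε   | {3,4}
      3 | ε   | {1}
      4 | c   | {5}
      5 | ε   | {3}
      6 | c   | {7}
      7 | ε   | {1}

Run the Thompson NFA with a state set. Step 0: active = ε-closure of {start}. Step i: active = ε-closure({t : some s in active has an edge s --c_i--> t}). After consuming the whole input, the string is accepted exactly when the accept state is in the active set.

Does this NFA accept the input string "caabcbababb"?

Answer: REJECT

Derivation:
initial (ε-close {0}): {0,1,2,3,4,6}
'c' @ 1: {1,3,5,7}  (accept∈set)
'a' @ 2: {}  — no active states
rest 'abcbababb' ignored (set empty)
after full input: {}  (accept=1 not in)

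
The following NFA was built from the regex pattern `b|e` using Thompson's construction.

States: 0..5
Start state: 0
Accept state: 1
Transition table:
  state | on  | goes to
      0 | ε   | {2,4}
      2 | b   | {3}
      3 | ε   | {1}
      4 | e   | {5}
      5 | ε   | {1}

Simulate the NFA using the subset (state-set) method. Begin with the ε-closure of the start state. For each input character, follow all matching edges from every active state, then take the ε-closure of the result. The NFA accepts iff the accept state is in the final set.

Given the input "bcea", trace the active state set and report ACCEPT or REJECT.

start: ε-closure({0}) = {0,2,4}
'b' @ 1: {1,3}  [accepting]
'c' @ 2: {}  — state set empty
rest 'ea' ignored (set empty)
final: {}; accept 1 not in set

Answer: REJECT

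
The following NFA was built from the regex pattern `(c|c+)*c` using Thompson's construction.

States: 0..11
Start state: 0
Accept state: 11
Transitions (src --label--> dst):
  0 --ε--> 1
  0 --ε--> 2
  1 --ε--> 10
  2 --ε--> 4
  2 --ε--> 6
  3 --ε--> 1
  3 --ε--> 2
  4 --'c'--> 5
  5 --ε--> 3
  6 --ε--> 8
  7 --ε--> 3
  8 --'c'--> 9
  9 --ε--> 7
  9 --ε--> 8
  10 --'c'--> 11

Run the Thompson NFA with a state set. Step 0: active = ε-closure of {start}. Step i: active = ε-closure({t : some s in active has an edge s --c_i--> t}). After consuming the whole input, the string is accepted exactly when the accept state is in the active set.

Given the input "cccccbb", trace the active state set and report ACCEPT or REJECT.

Answer: REJECT

Trace:
S₀ = ε-closure({0}) = {0,1,2,4,6,8,10}
'c' @ 1: {1,2,3,4,5,6,7,8,9,10,11}  ✓accept
'c' @ 2: {1,2,3,4,5,6,7,8,9,10,11}  ✓accept
'c' @ 3: {1,2,3,4,5,6,7,8,9,10,11}  ✓accept
'c' @ 4: {1,2,3,4,5,6,7,8,9,10,11}  ✓accept
'c' @ 5: {1,2,3,4,5,6,7,8,9,10,11}  ✓accept
'b' @ 6: {}  — state set empty
rest 'b' ignored (set empty)
final: {}; accept 11 not in set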